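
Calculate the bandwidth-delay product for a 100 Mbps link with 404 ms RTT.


BDP = bandwidth * RTT
= 100 Mbps * 404 ms
= 100 * 1e6 * 404 / 1000 bits
= 40400000 bits
= 5050000 bytes
= 4931.6406 KB
BDP = 40400000 bits (5050000 bytes)


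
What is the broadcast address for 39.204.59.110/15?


Network: 39.204.0.0/15
Host bits = 17
Set all host bits to 1:
Broadcast: 39.205.255.255


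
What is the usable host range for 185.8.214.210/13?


Network: 185.8.0.0
Broadcast: 185.15.255.255
First usable = network + 1
Last usable = broadcast - 1
Range: 185.8.0.1 to 185.15.255.254


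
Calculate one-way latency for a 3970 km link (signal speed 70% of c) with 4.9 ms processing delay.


Speed = 0.7 * 3e5 km/s = 210000 km/s
Propagation delay = 3970 / 210000 = 0.0189 s = 18.9048 ms
Processing delay = 4.9 ms
Total one-way latency = 23.8048 ms


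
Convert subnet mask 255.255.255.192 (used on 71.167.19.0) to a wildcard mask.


Subnet mask: 255.255.255.192
Wildcard = 255.255.255.255 - subnet mask
255 - 255 = 0
255 - 255 = 0
255 - 255 = 0
255 - 192 = 63
Wildcard: 0.0.0.63


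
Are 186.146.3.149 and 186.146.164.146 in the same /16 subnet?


Mask: 255.255.0.0
186.146.3.149 AND mask = 186.146.0.0
186.146.164.146 AND mask = 186.146.0.0
Yes, same subnet (186.146.0.0)


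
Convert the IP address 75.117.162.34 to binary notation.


75 = 01001011
117 = 01110101
162 = 10100010
34 = 00100010
Binary: 01001011.01110101.10100010.00100010


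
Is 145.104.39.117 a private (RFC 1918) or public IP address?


RFC 1918 private ranges:
  10.0.0.0/8 (10.0.0.0 - 10.255.255.255)
  172.16.0.0/12 (172.16.0.0 - 172.31.255.255)
  192.168.0.0/16 (192.168.0.0 - 192.168.255.255)
Public (not in any RFC 1918 range)


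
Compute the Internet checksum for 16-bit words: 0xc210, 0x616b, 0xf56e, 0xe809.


Sum all words (with carry folding):
+ 0xc210 = 0xc210
+ 0x616b = 0x237c
+ 0xf56e = 0x18eb
+ 0xe809 = 0x00f5
One's complement: ~0x00f5
Checksum = 0xff0a


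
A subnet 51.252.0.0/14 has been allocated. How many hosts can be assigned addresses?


Host bits = 32 - 14 = 18
Total addresses = 2^18 = 262144
Usable = total - 2 (network and broadcast)
Usable hosts: 262142


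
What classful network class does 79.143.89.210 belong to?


First octet: 79
Binary: 01001111
0xxxxxxx -> Class A (1-126)
Class A, default mask 255.0.0.0 (/8)


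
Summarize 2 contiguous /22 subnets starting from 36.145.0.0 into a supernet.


Original prefix: /22
Number of subnets: 2 = 2^1
New prefix = 22 - 1 = 21
Supernet: 36.145.0.0/21


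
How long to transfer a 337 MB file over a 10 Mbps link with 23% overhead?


Effective throughput = 10 * (1 - 23/100) = 7.7 Mbps
File size in Mb = 337 * 8 = 2696 Mb
Time = 2696 / 7.7
Time = 350.1299 seconds


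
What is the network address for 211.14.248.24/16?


IP:   11010011.00001110.11111000.00011000
Mask: 11111111.11111111.00000000.00000000
AND operation:
Net:  11010011.00001110.00000000.00000000
Network: 211.14.0.0/16


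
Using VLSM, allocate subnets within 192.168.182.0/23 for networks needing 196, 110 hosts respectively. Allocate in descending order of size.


196 hosts -> /24 (254 usable): 192.168.182.0/24
110 hosts -> /25 (126 usable): 192.168.183.0/25
Allocation: 192.168.182.0/24 (196 hosts, 254 usable); 192.168.183.0/25 (110 hosts, 126 usable)


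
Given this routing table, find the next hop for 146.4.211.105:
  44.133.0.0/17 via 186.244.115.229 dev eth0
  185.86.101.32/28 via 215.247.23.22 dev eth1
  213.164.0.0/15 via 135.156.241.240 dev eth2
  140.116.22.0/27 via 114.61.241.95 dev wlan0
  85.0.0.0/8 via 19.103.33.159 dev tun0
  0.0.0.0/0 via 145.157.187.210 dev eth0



Longest prefix match for 146.4.211.105:
  /17 44.133.0.0: no
  /28 185.86.101.32: no
  /15 213.164.0.0: no
  /27 140.116.22.0: no
  /8 85.0.0.0: no
  /0 0.0.0.0: MATCH
Selected: next-hop 145.157.187.210 via eth0 (matched /0)


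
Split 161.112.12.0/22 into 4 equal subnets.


New prefix = 22 + 2 = 24
Each subnet has 256 addresses
  161.112.12.0/24
  161.112.13.0/24
  161.112.14.0/24
  161.112.15.0/24
Subnets: 161.112.12.0/24, 161.112.13.0/24, 161.112.14.0/24, 161.112.15.0/24


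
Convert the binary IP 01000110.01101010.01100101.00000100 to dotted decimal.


01000110 = 70
01101010 = 106
01100101 = 101
00000100 = 4
IP: 70.106.101.4


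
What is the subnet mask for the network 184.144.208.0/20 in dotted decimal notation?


/20 means 20 network bits, 12 host bits
Binary: 11111111111111111111000000000000
Mask: 255.255.240.0


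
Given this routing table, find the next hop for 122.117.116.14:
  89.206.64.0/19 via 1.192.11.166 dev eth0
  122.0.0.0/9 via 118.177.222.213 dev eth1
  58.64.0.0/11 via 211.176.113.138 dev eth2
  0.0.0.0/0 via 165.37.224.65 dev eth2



Longest prefix match for 122.117.116.14:
  /19 89.206.64.0: no
  /9 122.0.0.0: MATCH
  /11 58.64.0.0: no
  /0 0.0.0.0: MATCH
Selected: next-hop 118.177.222.213 via eth1 (matched /9)


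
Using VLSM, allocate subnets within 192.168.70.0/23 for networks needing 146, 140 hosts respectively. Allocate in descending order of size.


146 hosts -> /24 (254 usable): 192.168.70.0/24
140 hosts -> /24 (254 usable): 192.168.71.0/24
Allocation: 192.168.70.0/24 (146 hosts, 254 usable); 192.168.71.0/24 (140 hosts, 254 usable)


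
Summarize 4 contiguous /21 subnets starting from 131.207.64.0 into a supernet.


Original prefix: /21
Number of subnets: 4 = 2^2
New prefix = 21 - 2 = 19
Supernet: 131.207.64.0/19


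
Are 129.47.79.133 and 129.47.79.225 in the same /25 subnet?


Mask: 255.255.255.128
129.47.79.133 AND mask = 129.47.79.128
129.47.79.225 AND mask = 129.47.79.128
Yes, same subnet (129.47.79.128)


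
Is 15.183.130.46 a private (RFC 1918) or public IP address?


RFC 1918 private ranges:
  10.0.0.0/8 (10.0.0.0 - 10.255.255.255)
  172.16.0.0/12 (172.16.0.0 - 172.31.255.255)
  192.168.0.0/16 (192.168.0.0 - 192.168.255.255)
Public (not in any RFC 1918 range)


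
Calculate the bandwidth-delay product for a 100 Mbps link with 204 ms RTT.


BDP = bandwidth * RTT
= 100 Mbps * 204 ms
= 100 * 1e6 * 204 / 1000 bits
= 20400000 bits
= 2550000 bytes
= 2490.2344 KB
BDP = 20400000 bits (2550000 bytes)


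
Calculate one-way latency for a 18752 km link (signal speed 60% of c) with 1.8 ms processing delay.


Speed = 0.6 * 3e5 km/s = 180000 km/s
Propagation delay = 18752 / 180000 = 0.1042 s = 104.1778 ms
Processing delay = 1.8 ms
Total one-way latency = 105.9778 ms


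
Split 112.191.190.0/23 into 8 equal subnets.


New prefix = 23 + 3 = 26
Each subnet has 64 addresses
  112.191.190.0/26
  112.191.190.64/26
  112.191.190.128/26
  112.191.190.192/26
  112.191.191.0/26
  112.191.191.64/26
  112.191.191.128/26
  112.191.191.192/26
Subnets: 112.191.190.0/26, 112.191.190.64/26, 112.191.190.128/26, 112.191.190.192/26, 112.191.191.0/26, 112.191.191.64/26, 112.191.191.128/26, 112.191.191.192/26


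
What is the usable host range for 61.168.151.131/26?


Network: 61.168.151.128
Broadcast: 61.168.151.191
First usable = network + 1
Last usable = broadcast - 1
Range: 61.168.151.129 to 61.168.151.190


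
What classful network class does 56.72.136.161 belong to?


First octet: 56
Binary: 00111000
0xxxxxxx -> Class A (1-126)
Class A, default mask 255.0.0.0 (/8)


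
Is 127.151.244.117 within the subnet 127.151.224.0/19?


Subnet network: 127.151.224.0
Test IP AND mask: 127.151.224.0
Yes, 127.151.244.117 is in 127.151.224.0/19


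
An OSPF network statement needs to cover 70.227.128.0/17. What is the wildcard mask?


Subnet mask: 255.255.128.0
Wildcard = 255.255.255.255 - subnet mask
255 - 255 = 0
255 - 255 = 0
255 - 128 = 127
255 - 0 = 255
Wildcard: 0.0.127.255


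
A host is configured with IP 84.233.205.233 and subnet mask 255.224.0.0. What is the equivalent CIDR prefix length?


Binary: 11111111.11100000.00000000.00000000
Count leading 1s
Prefix: /11


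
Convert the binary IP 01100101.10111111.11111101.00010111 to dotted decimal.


01100101 = 101
10111111 = 191
11111101 = 253
00010111 = 23
IP: 101.191.253.23


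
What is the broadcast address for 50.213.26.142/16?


Network: 50.213.0.0/16
Host bits = 16
Set all host bits to 1:
Broadcast: 50.213.255.255


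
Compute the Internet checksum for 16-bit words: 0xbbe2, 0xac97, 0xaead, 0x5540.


Sum all words (with carry folding):
+ 0xbbe2 = 0xbbe2
+ 0xac97 = 0x687a
+ 0xaead = 0x1728
+ 0x5540 = 0x6c68
One's complement: ~0x6c68
Checksum = 0x9397


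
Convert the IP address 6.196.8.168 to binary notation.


6 = 00000110
196 = 11000100
8 = 00001000
168 = 10101000
Binary: 00000110.11000100.00001000.10101000


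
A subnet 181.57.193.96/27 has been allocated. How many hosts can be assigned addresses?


Host bits = 32 - 27 = 5
Total addresses = 2^5 = 32
Usable = total - 2 (network and broadcast)
Usable hosts: 30


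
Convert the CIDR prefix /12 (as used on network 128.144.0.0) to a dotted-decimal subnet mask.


/12 means 12 network bits, 20 host bits
Binary: 11111111111100000000000000000000
Mask: 255.240.0.0


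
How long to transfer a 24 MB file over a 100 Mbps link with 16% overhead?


Effective throughput = 100 * (1 - 16/100) = 84 Mbps
File size in Mb = 24 * 8 = 192 Mb
Time = 192 / 84
Time = 2.2857 seconds


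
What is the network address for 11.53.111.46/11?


IP:   00001011.00110101.01101111.00101110
Mask: 11111111.11100000.00000000.00000000
AND operation:
Net:  00001011.00100000.00000000.00000000
Network: 11.32.0.0/11


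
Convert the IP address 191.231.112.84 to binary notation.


191 = 10111111
231 = 11100111
112 = 01110000
84 = 01010100
Binary: 10111111.11100111.01110000.01010100


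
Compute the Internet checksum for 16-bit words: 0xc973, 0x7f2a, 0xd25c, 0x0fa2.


Sum all words (with carry folding):
+ 0xc973 = 0xc973
+ 0x7f2a = 0x489e
+ 0xd25c = 0x1afb
+ 0x0fa2 = 0x2a9d
One's complement: ~0x2a9d
Checksum = 0xd562


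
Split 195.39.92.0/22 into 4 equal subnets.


New prefix = 22 + 2 = 24
Each subnet has 256 addresses
  195.39.92.0/24
  195.39.93.0/24
  195.39.94.0/24
  195.39.95.0/24
Subnets: 195.39.92.0/24, 195.39.93.0/24, 195.39.94.0/24, 195.39.95.0/24


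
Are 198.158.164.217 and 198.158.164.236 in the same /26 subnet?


Mask: 255.255.255.192
198.158.164.217 AND mask = 198.158.164.192
198.158.164.236 AND mask = 198.158.164.192
Yes, same subnet (198.158.164.192)


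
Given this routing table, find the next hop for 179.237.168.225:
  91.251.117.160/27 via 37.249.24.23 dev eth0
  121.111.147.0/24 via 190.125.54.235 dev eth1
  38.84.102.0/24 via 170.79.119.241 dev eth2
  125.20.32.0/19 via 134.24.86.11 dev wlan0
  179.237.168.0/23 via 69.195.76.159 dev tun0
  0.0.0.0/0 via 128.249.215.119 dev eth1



Longest prefix match for 179.237.168.225:
  /27 91.251.117.160: no
  /24 121.111.147.0: no
  /24 38.84.102.0: no
  /19 125.20.32.0: no
  /23 179.237.168.0: MATCH
  /0 0.0.0.0: MATCH
Selected: next-hop 69.195.76.159 via tun0 (matched /23)


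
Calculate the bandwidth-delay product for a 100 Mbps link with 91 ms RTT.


BDP = bandwidth * RTT
= 100 Mbps * 91 ms
= 100 * 1e6 * 91 / 1000 bits
= 9100000 bits
= 1137500 bytes
= 1110.8398 KB
BDP = 9100000 bits (1137500 bytes)


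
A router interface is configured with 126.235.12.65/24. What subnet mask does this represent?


/24 means 24 network bits, 8 host bits
Binary: 11111111111111111111111100000000
Mask: 255.255.255.0


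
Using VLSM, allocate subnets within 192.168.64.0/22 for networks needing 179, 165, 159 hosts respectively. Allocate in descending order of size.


179 hosts -> /24 (254 usable): 192.168.64.0/24
165 hosts -> /24 (254 usable): 192.168.65.0/24
159 hosts -> /24 (254 usable): 192.168.66.0/24
Allocation: 192.168.64.0/24 (179 hosts, 254 usable); 192.168.65.0/24 (165 hosts, 254 usable); 192.168.66.0/24 (159 hosts, 254 usable)


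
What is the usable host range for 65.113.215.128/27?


Network: 65.113.215.128
Broadcast: 65.113.215.159
First usable = network + 1
Last usable = broadcast - 1
Range: 65.113.215.129 to 65.113.215.158


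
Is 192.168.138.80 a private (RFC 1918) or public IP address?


RFC 1918 private ranges:
  10.0.0.0/8 (10.0.0.0 - 10.255.255.255)
  172.16.0.0/12 (172.16.0.0 - 172.31.255.255)
  192.168.0.0/16 (192.168.0.0 - 192.168.255.255)
Private (in 192.168.0.0/16)


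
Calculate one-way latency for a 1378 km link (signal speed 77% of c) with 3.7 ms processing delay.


Speed = 0.77 * 3e5 km/s = 231000 km/s
Propagation delay = 1378 / 231000 = 0.006 s = 5.9654 ms
Processing delay = 3.7 ms
Total one-way latency = 9.6654 ms


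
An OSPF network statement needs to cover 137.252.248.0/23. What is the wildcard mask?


Subnet mask: 255.255.254.0
Wildcard = 255.255.255.255 - subnet mask
255 - 255 = 0
255 - 255 = 0
255 - 254 = 1
255 - 0 = 255
Wildcard: 0.0.1.255


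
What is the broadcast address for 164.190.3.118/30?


Network: 164.190.3.116/30
Host bits = 2
Set all host bits to 1:
Broadcast: 164.190.3.119


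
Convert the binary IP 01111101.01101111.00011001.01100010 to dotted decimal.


01111101 = 125
01101111 = 111
00011001 = 25
01100010 = 98
IP: 125.111.25.98


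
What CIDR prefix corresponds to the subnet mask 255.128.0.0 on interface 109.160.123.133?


Binary: 11111111.10000000.00000000.00000000
Count leading 1s
Prefix: /9


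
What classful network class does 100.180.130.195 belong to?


First octet: 100
Binary: 01100100
0xxxxxxx -> Class A (1-126)
Class A, default mask 255.0.0.0 (/8)


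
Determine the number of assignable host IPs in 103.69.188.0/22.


Host bits = 32 - 22 = 10
Total addresses = 2^10 = 1024
Usable = total - 2 (network and broadcast)
Usable hosts: 1022


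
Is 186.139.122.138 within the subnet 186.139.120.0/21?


Subnet network: 186.139.120.0
Test IP AND mask: 186.139.120.0
Yes, 186.139.122.138 is in 186.139.120.0/21


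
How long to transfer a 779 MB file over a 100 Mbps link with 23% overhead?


Effective throughput = 100 * (1 - 23/100) = 77 Mbps
File size in Mb = 779 * 8 = 6232 Mb
Time = 6232 / 77
Time = 80.9351 seconds


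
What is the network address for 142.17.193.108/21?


IP:   10001110.00010001.11000001.01101100
Mask: 11111111.11111111.11111000.00000000
AND operation:
Net:  10001110.00010001.11000000.00000000
Network: 142.17.192.0/21


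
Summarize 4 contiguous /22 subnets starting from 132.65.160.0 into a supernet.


Original prefix: /22
Number of subnets: 4 = 2^2
New prefix = 22 - 2 = 20
Supernet: 132.65.160.0/20


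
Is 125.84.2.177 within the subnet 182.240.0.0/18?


Subnet network: 182.240.0.0
Test IP AND mask: 125.84.0.0
No, 125.84.2.177 is not in 182.240.0.0/18


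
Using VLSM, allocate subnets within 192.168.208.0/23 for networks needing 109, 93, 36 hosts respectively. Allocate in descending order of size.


109 hosts -> /25 (126 usable): 192.168.208.0/25
93 hosts -> /25 (126 usable): 192.168.208.128/25
36 hosts -> /26 (62 usable): 192.168.209.0/26
Allocation: 192.168.208.0/25 (109 hosts, 126 usable); 192.168.208.128/25 (93 hosts, 126 usable); 192.168.209.0/26 (36 hosts, 62 usable)


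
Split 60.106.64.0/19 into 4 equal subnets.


New prefix = 19 + 2 = 21
Each subnet has 2048 addresses
  60.106.64.0/21
  60.106.72.0/21
  60.106.80.0/21
  60.106.88.0/21
Subnets: 60.106.64.0/21, 60.106.72.0/21, 60.106.80.0/21, 60.106.88.0/21


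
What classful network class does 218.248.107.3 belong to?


First octet: 218
Binary: 11011010
110xxxxx -> Class C (192-223)
Class C, default mask 255.255.255.0 (/24)


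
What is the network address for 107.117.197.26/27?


IP:   01101011.01110101.11000101.00011010
Mask: 11111111.11111111.11111111.11100000
AND operation:
Net:  01101011.01110101.11000101.00000000
Network: 107.117.197.0/27


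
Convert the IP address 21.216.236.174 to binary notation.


21 = 00010101
216 = 11011000
236 = 11101100
174 = 10101110
Binary: 00010101.11011000.11101100.10101110


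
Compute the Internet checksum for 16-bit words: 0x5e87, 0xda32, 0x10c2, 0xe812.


Sum all words (with carry folding):
+ 0x5e87 = 0x5e87
+ 0xda32 = 0x38ba
+ 0x10c2 = 0x497c
+ 0xe812 = 0x318f
One's complement: ~0x318f
Checksum = 0xce70


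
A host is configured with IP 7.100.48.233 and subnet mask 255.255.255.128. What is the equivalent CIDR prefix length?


Binary: 11111111.11111111.11111111.10000000
Count leading 1s
Prefix: /25


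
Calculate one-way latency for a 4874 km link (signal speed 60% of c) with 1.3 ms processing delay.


Speed = 0.6 * 3e5 km/s = 180000 km/s
Propagation delay = 4874 / 180000 = 0.0271 s = 27.0778 ms
Processing delay = 1.3 ms
Total one-way latency = 28.3778 ms


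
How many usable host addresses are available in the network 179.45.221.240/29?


Host bits = 32 - 29 = 3
Total addresses = 2^3 = 8
Usable = total - 2 (network and broadcast)
Usable hosts: 6


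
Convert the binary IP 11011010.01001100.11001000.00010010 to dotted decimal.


11011010 = 218
01001100 = 76
11001000 = 200
00010010 = 18
IP: 218.76.200.18


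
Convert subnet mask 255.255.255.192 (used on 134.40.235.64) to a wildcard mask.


Subnet mask: 255.255.255.192
Wildcard = 255.255.255.255 - subnet mask
255 - 255 = 0
255 - 255 = 0
255 - 255 = 0
255 - 192 = 63
Wildcard: 0.0.0.63


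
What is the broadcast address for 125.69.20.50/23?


Network: 125.69.20.0/23
Host bits = 9
Set all host bits to 1:
Broadcast: 125.69.21.255


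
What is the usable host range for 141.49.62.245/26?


Network: 141.49.62.192
Broadcast: 141.49.62.255
First usable = network + 1
Last usable = broadcast - 1
Range: 141.49.62.193 to 141.49.62.254


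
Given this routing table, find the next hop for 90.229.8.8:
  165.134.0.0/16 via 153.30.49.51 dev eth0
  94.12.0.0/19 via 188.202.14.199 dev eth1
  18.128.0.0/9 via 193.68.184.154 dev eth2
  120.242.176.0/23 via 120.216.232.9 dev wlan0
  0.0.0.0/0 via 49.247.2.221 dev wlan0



Longest prefix match for 90.229.8.8:
  /16 165.134.0.0: no
  /19 94.12.0.0: no
  /9 18.128.0.0: no
  /23 120.242.176.0: no
  /0 0.0.0.0: MATCH
Selected: next-hop 49.247.2.221 via wlan0 (matched /0)


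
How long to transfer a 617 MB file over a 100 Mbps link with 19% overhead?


Effective throughput = 100 * (1 - 19/100) = 81 Mbps
File size in Mb = 617 * 8 = 4936 Mb
Time = 4936 / 81
Time = 60.9383 seconds


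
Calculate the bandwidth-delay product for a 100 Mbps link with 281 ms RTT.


BDP = bandwidth * RTT
= 100 Mbps * 281 ms
= 100 * 1e6 * 281 / 1000 bits
= 28100000 bits
= 3512500 bytes
= 3430.1758 KB
BDP = 28100000 bits (3512500 bytes)


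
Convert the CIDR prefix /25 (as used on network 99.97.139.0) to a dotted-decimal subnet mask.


/25 means 25 network bits, 7 host bits
Binary: 11111111111111111111111110000000
Mask: 255.255.255.128


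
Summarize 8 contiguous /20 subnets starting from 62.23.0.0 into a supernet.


Original prefix: /20
Number of subnets: 8 = 2^3
New prefix = 20 - 3 = 17
Supernet: 62.23.0.0/17


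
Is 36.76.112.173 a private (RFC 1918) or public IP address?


RFC 1918 private ranges:
  10.0.0.0/8 (10.0.0.0 - 10.255.255.255)
  172.16.0.0/12 (172.16.0.0 - 172.31.255.255)
  192.168.0.0/16 (192.168.0.0 - 192.168.255.255)
Public (not in any RFC 1918 range)


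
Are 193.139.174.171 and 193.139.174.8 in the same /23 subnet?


Mask: 255.255.254.0
193.139.174.171 AND mask = 193.139.174.0
193.139.174.8 AND mask = 193.139.174.0
Yes, same subnet (193.139.174.0)


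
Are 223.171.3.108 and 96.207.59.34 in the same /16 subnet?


Mask: 255.255.0.0
223.171.3.108 AND mask = 223.171.0.0
96.207.59.34 AND mask = 96.207.0.0
No, different subnets (223.171.0.0 vs 96.207.0.0)


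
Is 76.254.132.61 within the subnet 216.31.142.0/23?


Subnet network: 216.31.142.0
Test IP AND mask: 76.254.132.0
No, 76.254.132.61 is not in 216.31.142.0/23


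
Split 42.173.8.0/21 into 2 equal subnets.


New prefix = 21 + 1 = 22
Each subnet has 1024 addresses
  42.173.8.0/22
  42.173.12.0/22
Subnets: 42.173.8.0/22, 42.173.12.0/22


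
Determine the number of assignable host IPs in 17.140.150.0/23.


Host bits = 32 - 23 = 9
Total addresses = 2^9 = 512
Usable = total - 2 (network and broadcast)
Usable hosts: 510


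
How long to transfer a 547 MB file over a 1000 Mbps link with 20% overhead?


Effective throughput = 1000 * (1 - 20/100) = 800 Mbps
File size in Mb = 547 * 8 = 4376 Mb
Time = 4376 / 800
Time = 5.47 seconds


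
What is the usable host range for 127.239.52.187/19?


Network: 127.239.32.0
Broadcast: 127.239.63.255
First usable = network + 1
Last usable = broadcast - 1
Range: 127.239.32.1 to 127.239.63.254


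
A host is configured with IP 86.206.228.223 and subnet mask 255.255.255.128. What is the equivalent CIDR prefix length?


Binary: 11111111.11111111.11111111.10000000
Count leading 1s
Prefix: /25


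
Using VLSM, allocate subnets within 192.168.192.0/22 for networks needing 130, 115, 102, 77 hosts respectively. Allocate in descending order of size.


130 hosts -> /24 (254 usable): 192.168.192.0/24
115 hosts -> /25 (126 usable): 192.168.193.0/25
102 hosts -> /25 (126 usable): 192.168.193.128/25
77 hosts -> /25 (126 usable): 192.168.194.0/25
Allocation: 192.168.192.0/24 (130 hosts, 254 usable); 192.168.193.0/25 (115 hosts, 126 usable); 192.168.193.128/25 (102 hosts, 126 usable); 192.168.194.0/25 (77 hosts, 126 usable)


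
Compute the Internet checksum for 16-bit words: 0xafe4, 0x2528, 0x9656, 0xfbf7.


Sum all words (with carry folding):
+ 0xafe4 = 0xafe4
+ 0x2528 = 0xd50c
+ 0x9656 = 0x6b63
+ 0xfbf7 = 0x675b
One's complement: ~0x675b
Checksum = 0x98a4


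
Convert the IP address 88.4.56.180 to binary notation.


88 = 01011000
4 = 00000100
56 = 00111000
180 = 10110100
Binary: 01011000.00000100.00111000.10110100


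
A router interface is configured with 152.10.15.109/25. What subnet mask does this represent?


/25 means 25 network bits, 7 host bits
Binary: 11111111111111111111111110000000
Mask: 255.255.255.128


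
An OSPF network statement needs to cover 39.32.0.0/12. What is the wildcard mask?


Subnet mask: 255.240.0.0
Wildcard = 255.255.255.255 - subnet mask
255 - 255 = 0
255 - 240 = 15
255 - 0 = 255
255 - 0 = 255
Wildcard: 0.15.255.255


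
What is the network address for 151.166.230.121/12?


IP:   10010111.10100110.11100110.01111001
Mask: 11111111.11110000.00000000.00000000
AND operation:
Net:  10010111.10100000.00000000.00000000
Network: 151.160.0.0/12


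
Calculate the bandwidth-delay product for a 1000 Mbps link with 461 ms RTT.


BDP = bandwidth * RTT
= 1000 Mbps * 461 ms
= 1000 * 1e6 * 461 / 1000 bits
= 461000000 bits
= 57625000 bytes
= 56274.4141 KB
BDP = 461000000 bits (57625000 bytes)


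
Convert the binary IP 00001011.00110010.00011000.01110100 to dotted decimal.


00001011 = 11
00110010 = 50
00011000 = 24
01110100 = 116
IP: 11.50.24.116


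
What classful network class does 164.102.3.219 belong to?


First octet: 164
Binary: 10100100
10xxxxxx -> Class B (128-191)
Class B, default mask 255.255.0.0 (/16)


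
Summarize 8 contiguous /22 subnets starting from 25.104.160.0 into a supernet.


Original prefix: /22
Number of subnets: 8 = 2^3
New prefix = 22 - 3 = 19
Supernet: 25.104.160.0/19


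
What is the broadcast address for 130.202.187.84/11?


Network: 130.192.0.0/11
Host bits = 21
Set all host bits to 1:
Broadcast: 130.223.255.255


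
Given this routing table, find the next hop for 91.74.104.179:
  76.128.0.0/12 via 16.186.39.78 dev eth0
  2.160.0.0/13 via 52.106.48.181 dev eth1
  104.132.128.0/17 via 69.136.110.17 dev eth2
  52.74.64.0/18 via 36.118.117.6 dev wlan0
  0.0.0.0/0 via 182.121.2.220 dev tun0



Longest prefix match for 91.74.104.179:
  /12 76.128.0.0: no
  /13 2.160.0.0: no
  /17 104.132.128.0: no
  /18 52.74.64.0: no
  /0 0.0.0.0: MATCH
Selected: next-hop 182.121.2.220 via tun0 (matched /0)


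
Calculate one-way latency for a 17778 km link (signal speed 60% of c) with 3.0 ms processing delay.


Speed = 0.6 * 3e5 km/s = 180000 km/s
Propagation delay = 17778 / 180000 = 0.0988 s = 98.7667 ms
Processing delay = 3.0 ms
Total one-way latency = 101.7667 ms


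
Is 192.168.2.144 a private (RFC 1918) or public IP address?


RFC 1918 private ranges:
  10.0.0.0/8 (10.0.0.0 - 10.255.255.255)
  172.16.0.0/12 (172.16.0.0 - 172.31.255.255)
  192.168.0.0/16 (192.168.0.0 - 192.168.255.255)
Private (in 192.168.0.0/16)


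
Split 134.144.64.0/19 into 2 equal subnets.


New prefix = 19 + 1 = 20
Each subnet has 4096 addresses
  134.144.64.0/20
  134.144.80.0/20
Subnets: 134.144.64.0/20, 134.144.80.0/20


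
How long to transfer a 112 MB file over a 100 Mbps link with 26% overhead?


Effective throughput = 100 * (1 - 26/100) = 74 Mbps
File size in Mb = 112 * 8 = 896 Mb
Time = 896 / 74
Time = 12.1081 seconds


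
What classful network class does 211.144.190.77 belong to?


First octet: 211
Binary: 11010011
110xxxxx -> Class C (192-223)
Class C, default mask 255.255.255.0 (/24)


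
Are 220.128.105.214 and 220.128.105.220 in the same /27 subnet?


Mask: 255.255.255.224
220.128.105.214 AND mask = 220.128.105.192
220.128.105.220 AND mask = 220.128.105.192
Yes, same subnet (220.128.105.192)


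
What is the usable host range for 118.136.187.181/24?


Network: 118.136.187.0
Broadcast: 118.136.187.255
First usable = network + 1
Last usable = broadcast - 1
Range: 118.136.187.1 to 118.136.187.254


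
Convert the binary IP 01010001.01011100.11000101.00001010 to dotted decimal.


01010001 = 81
01011100 = 92
11000101 = 197
00001010 = 10
IP: 81.92.197.10


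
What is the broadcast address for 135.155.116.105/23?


Network: 135.155.116.0/23
Host bits = 9
Set all host bits to 1:
Broadcast: 135.155.117.255


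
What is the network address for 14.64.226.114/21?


IP:   00001110.01000000.11100010.01110010
Mask: 11111111.11111111.11111000.00000000
AND operation:
Net:  00001110.01000000.11100000.00000000
Network: 14.64.224.0/21


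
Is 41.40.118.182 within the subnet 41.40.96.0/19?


Subnet network: 41.40.96.0
Test IP AND mask: 41.40.96.0
Yes, 41.40.118.182 is in 41.40.96.0/19


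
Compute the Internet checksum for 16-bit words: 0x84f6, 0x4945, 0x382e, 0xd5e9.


Sum all words (with carry folding):
+ 0x84f6 = 0x84f6
+ 0x4945 = 0xce3b
+ 0x382e = 0x066a
+ 0xd5e9 = 0xdc53
One's complement: ~0xdc53
Checksum = 0x23ac


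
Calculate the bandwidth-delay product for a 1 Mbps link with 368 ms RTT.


BDP = bandwidth * RTT
= 1 Mbps * 368 ms
= 1 * 1e6 * 368 / 1000 bits
= 368000 bits
= 46000 bytes
= 44.9219 KB
BDP = 368000 bits (46000 bytes)


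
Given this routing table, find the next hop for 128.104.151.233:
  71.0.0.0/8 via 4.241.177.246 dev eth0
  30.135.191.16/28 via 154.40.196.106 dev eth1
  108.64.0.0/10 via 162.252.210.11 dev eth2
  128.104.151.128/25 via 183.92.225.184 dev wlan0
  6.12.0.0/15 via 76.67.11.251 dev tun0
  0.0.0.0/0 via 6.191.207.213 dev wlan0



Longest prefix match for 128.104.151.233:
  /8 71.0.0.0: no
  /28 30.135.191.16: no
  /10 108.64.0.0: no
  /25 128.104.151.128: MATCH
  /15 6.12.0.0: no
  /0 0.0.0.0: MATCH
Selected: next-hop 183.92.225.184 via wlan0 (matched /25)


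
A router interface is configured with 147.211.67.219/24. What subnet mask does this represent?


/24 means 24 network bits, 8 host bits
Binary: 11111111111111111111111100000000
Mask: 255.255.255.0


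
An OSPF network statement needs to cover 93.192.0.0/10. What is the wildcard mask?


Subnet mask: 255.192.0.0
Wildcard = 255.255.255.255 - subnet mask
255 - 255 = 0
255 - 192 = 63
255 - 0 = 255
255 - 0 = 255
Wildcard: 0.63.255.255


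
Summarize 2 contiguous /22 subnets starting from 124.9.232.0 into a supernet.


Original prefix: /22
Number of subnets: 2 = 2^1
New prefix = 22 - 1 = 21
Supernet: 124.9.232.0/21


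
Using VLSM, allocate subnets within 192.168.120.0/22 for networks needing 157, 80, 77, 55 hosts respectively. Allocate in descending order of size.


157 hosts -> /24 (254 usable): 192.168.120.0/24
80 hosts -> /25 (126 usable): 192.168.121.0/25
77 hosts -> /25 (126 usable): 192.168.121.128/25
55 hosts -> /26 (62 usable): 192.168.122.0/26
Allocation: 192.168.120.0/24 (157 hosts, 254 usable); 192.168.121.0/25 (80 hosts, 126 usable); 192.168.121.128/25 (77 hosts, 126 usable); 192.168.122.0/26 (55 hosts, 62 usable)


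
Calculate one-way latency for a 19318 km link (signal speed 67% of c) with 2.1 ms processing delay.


Speed = 0.67 * 3e5 km/s = 201000 km/s
Propagation delay = 19318 / 201000 = 0.0961 s = 96.1095 ms
Processing delay = 2.1 ms
Total one-way latency = 98.2095 ms


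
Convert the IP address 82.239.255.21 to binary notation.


82 = 01010010
239 = 11101111
255 = 11111111
21 = 00010101
Binary: 01010010.11101111.11111111.00010101


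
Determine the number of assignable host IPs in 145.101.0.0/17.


Host bits = 32 - 17 = 15
Total addresses = 2^15 = 32768
Usable = total - 2 (network and broadcast)
Usable hosts: 32766


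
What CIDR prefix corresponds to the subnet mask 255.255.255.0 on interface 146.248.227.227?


Binary: 11111111.11111111.11111111.00000000
Count leading 1s
Prefix: /24


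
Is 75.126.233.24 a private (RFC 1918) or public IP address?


RFC 1918 private ranges:
  10.0.0.0/8 (10.0.0.0 - 10.255.255.255)
  172.16.0.0/12 (172.16.0.0 - 172.31.255.255)
  192.168.0.0/16 (192.168.0.0 - 192.168.255.255)
Public (not in any RFC 1918 range)


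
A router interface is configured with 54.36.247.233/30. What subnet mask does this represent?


/30 means 30 network bits, 2 host bits
Binary: 11111111111111111111111111111100
Mask: 255.255.255.252


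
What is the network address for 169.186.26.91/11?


IP:   10101001.10111010.00011010.01011011
Mask: 11111111.11100000.00000000.00000000
AND operation:
Net:  10101001.10100000.00000000.00000000
Network: 169.160.0.0/11


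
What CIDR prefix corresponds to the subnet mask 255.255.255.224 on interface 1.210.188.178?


Binary: 11111111.11111111.11111111.11100000
Count leading 1s
Prefix: /27


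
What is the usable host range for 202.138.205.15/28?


Network: 202.138.205.0
Broadcast: 202.138.205.15
First usable = network + 1
Last usable = broadcast - 1
Range: 202.138.205.1 to 202.138.205.14


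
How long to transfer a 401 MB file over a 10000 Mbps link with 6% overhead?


Effective throughput = 10000 * (1 - 6/100) = 9400 Mbps
File size in Mb = 401 * 8 = 3208 Mb
Time = 3208 / 9400
Time = 0.3413 seconds


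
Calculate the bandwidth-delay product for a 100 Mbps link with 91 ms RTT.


BDP = bandwidth * RTT
= 100 Mbps * 91 ms
= 100 * 1e6 * 91 / 1000 bits
= 9100000 bits
= 1137500 bytes
= 1110.8398 KB
BDP = 9100000 bits (1137500 bytes)


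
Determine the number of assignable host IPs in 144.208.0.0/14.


Host bits = 32 - 14 = 18
Total addresses = 2^18 = 262144
Usable = total - 2 (network and broadcast)
Usable hosts: 262142


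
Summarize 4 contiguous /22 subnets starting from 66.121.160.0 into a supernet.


Original prefix: /22
Number of subnets: 4 = 2^2
New prefix = 22 - 2 = 20
Supernet: 66.121.160.0/20


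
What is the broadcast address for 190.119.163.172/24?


Network: 190.119.163.0/24
Host bits = 8
Set all host bits to 1:
Broadcast: 190.119.163.255


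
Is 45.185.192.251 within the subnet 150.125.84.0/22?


Subnet network: 150.125.84.0
Test IP AND mask: 45.185.192.0
No, 45.185.192.251 is not in 150.125.84.0/22


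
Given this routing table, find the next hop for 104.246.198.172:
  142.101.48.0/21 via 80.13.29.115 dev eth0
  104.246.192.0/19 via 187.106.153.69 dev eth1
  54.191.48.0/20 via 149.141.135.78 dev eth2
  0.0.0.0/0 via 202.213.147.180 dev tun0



Longest prefix match for 104.246.198.172:
  /21 142.101.48.0: no
  /19 104.246.192.0: MATCH
  /20 54.191.48.0: no
  /0 0.0.0.0: MATCH
Selected: next-hop 187.106.153.69 via eth1 (matched /19)


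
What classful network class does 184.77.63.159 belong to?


First octet: 184
Binary: 10111000
10xxxxxx -> Class B (128-191)
Class B, default mask 255.255.0.0 (/16)


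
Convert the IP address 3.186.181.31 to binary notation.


3 = 00000011
186 = 10111010
181 = 10110101
31 = 00011111
Binary: 00000011.10111010.10110101.00011111


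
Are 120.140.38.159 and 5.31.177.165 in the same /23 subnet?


Mask: 255.255.254.0
120.140.38.159 AND mask = 120.140.38.0
5.31.177.165 AND mask = 5.31.176.0
No, different subnets (120.140.38.0 vs 5.31.176.0)


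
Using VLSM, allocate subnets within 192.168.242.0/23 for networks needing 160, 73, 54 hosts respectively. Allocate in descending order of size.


160 hosts -> /24 (254 usable): 192.168.242.0/24
73 hosts -> /25 (126 usable): 192.168.243.0/25
54 hosts -> /26 (62 usable): 192.168.243.128/26
Allocation: 192.168.242.0/24 (160 hosts, 254 usable); 192.168.243.0/25 (73 hosts, 126 usable); 192.168.243.128/26 (54 hosts, 62 usable)


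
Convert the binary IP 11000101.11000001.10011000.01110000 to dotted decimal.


11000101 = 197
11000001 = 193
10011000 = 152
01110000 = 112
IP: 197.193.152.112


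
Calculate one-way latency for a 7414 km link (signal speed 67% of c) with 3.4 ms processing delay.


Speed = 0.67 * 3e5 km/s = 201000 km/s
Propagation delay = 7414 / 201000 = 0.0369 s = 36.8856 ms
Processing delay = 3.4 ms
Total one-way latency = 40.2856 ms


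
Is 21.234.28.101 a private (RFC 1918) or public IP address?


RFC 1918 private ranges:
  10.0.0.0/8 (10.0.0.0 - 10.255.255.255)
  172.16.0.0/12 (172.16.0.0 - 172.31.255.255)
  192.168.0.0/16 (192.168.0.0 - 192.168.255.255)
Public (not in any RFC 1918 range)


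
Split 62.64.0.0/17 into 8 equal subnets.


New prefix = 17 + 3 = 20
Each subnet has 4096 addresses
  62.64.0.0/20
  62.64.16.0/20
  62.64.32.0/20
  62.64.48.0/20
  62.64.64.0/20
  62.64.80.0/20
  62.64.96.0/20
  62.64.112.0/20
Subnets: 62.64.0.0/20, 62.64.16.0/20, 62.64.32.0/20, 62.64.48.0/20, 62.64.64.0/20, 62.64.80.0/20, 62.64.96.0/20, 62.64.112.0/20


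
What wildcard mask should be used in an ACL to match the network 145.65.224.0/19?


Subnet mask: 255.255.224.0
Wildcard = 255.255.255.255 - subnet mask
255 - 255 = 0
255 - 255 = 0
255 - 224 = 31
255 - 0 = 255
Wildcard: 0.0.31.255


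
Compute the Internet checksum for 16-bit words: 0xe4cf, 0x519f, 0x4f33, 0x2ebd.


Sum all words (with carry folding):
+ 0xe4cf = 0xe4cf
+ 0x519f = 0x366f
+ 0x4f33 = 0x85a2
+ 0x2ebd = 0xb45f
One's complement: ~0xb45f
Checksum = 0x4ba0


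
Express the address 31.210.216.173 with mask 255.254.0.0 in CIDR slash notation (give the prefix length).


Binary: 11111111.11111110.00000000.00000000
Count leading 1s
Prefix: /15


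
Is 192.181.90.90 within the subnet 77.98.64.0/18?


Subnet network: 77.98.64.0
Test IP AND mask: 192.181.64.0
No, 192.181.90.90 is not in 77.98.64.0/18


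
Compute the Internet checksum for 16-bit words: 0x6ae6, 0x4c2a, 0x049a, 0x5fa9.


Sum all words (with carry folding):
+ 0x6ae6 = 0x6ae6
+ 0x4c2a = 0xb710
+ 0x049a = 0xbbaa
+ 0x5fa9 = 0x1b54
One's complement: ~0x1b54
Checksum = 0xe4ab


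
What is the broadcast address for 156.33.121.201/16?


Network: 156.33.0.0/16
Host bits = 16
Set all host bits to 1:
Broadcast: 156.33.255.255


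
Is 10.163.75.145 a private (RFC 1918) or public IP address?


RFC 1918 private ranges:
  10.0.0.0/8 (10.0.0.0 - 10.255.255.255)
  172.16.0.0/12 (172.16.0.0 - 172.31.255.255)
  192.168.0.0/16 (192.168.0.0 - 192.168.255.255)
Private (in 10.0.0.0/8)


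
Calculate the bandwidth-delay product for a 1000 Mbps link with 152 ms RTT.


BDP = bandwidth * RTT
= 1000 Mbps * 152 ms
= 1000 * 1e6 * 152 / 1000 bits
= 152000000 bits
= 19000000 bytes
= 18554.6875 KB
BDP = 152000000 bits (19000000 bytes)


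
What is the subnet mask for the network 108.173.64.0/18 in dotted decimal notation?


/18 means 18 network bits, 14 host bits
Binary: 11111111111111111100000000000000
Mask: 255.255.192.0


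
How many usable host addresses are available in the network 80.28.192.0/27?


Host bits = 32 - 27 = 5
Total addresses = 2^5 = 32
Usable = total - 2 (network and broadcast)
Usable hosts: 30


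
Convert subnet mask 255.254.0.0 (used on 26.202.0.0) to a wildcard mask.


Subnet mask: 255.254.0.0
Wildcard = 255.255.255.255 - subnet mask
255 - 255 = 0
255 - 254 = 1
255 - 0 = 255
255 - 0 = 255
Wildcard: 0.1.255.255


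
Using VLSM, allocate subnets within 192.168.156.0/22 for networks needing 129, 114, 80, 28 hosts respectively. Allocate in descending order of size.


129 hosts -> /24 (254 usable): 192.168.156.0/24
114 hosts -> /25 (126 usable): 192.168.157.0/25
80 hosts -> /25 (126 usable): 192.168.157.128/25
28 hosts -> /27 (30 usable): 192.168.158.0/27
Allocation: 192.168.156.0/24 (129 hosts, 254 usable); 192.168.157.0/25 (114 hosts, 126 usable); 192.168.157.128/25 (80 hosts, 126 usable); 192.168.158.0/27 (28 hosts, 30 usable)


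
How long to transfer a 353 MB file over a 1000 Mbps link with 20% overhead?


Effective throughput = 1000 * (1 - 20/100) = 800 Mbps
File size in Mb = 353 * 8 = 2824 Mb
Time = 2824 / 800
Time = 3.53 seconds


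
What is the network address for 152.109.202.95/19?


IP:   10011000.01101101.11001010.01011111
Mask: 11111111.11111111.11100000.00000000
AND operation:
Net:  10011000.01101101.11000000.00000000
Network: 152.109.192.0/19


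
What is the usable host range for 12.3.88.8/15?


Network: 12.2.0.0
Broadcast: 12.3.255.255
First usable = network + 1
Last usable = broadcast - 1
Range: 12.2.0.1 to 12.3.255.254


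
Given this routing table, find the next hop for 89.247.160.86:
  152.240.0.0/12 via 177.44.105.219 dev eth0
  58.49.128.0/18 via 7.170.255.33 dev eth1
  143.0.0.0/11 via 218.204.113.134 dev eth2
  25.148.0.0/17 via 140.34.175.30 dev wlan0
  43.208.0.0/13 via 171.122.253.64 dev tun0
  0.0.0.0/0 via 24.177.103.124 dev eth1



Longest prefix match for 89.247.160.86:
  /12 152.240.0.0: no
  /18 58.49.128.0: no
  /11 143.0.0.0: no
  /17 25.148.0.0: no
  /13 43.208.0.0: no
  /0 0.0.0.0: MATCH
Selected: next-hop 24.177.103.124 via eth1 (matched /0)


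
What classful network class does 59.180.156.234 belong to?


First octet: 59
Binary: 00111011
0xxxxxxx -> Class A (1-126)
Class A, default mask 255.0.0.0 (/8)


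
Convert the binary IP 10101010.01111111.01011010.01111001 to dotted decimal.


10101010 = 170
01111111 = 127
01011010 = 90
01111001 = 121
IP: 170.127.90.121


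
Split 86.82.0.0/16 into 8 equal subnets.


New prefix = 16 + 3 = 19
Each subnet has 8192 addresses
  86.82.0.0/19
  86.82.32.0/19
  86.82.64.0/19
  86.82.96.0/19
  86.82.128.0/19
  86.82.160.0/19
  86.82.192.0/19
  86.82.224.0/19
Subnets: 86.82.0.0/19, 86.82.32.0/19, 86.82.64.0/19, 86.82.96.0/19, 86.82.128.0/19, 86.82.160.0/19, 86.82.192.0/19, 86.82.224.0/19


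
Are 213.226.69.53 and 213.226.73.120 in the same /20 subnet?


Mask: 255.255.240.0
213.226.69.53 AND mask = 213.226.64.0
213.226.73.120 AND mask = 213.226.64.0
Yes, same subnet (213.226.64.0)


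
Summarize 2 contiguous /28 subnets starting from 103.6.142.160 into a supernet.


Original prefix: /28
Number of subnets: 2 = 2^1
New prefix = 28 - 1 = 27
Supernet: 103.6.142.160/27


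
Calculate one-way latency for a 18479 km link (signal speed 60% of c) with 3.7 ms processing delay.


Speed = 0.6 * 3e5 km/s = 180000 km/s
Propagation delay = 18479 / 180000 = 0.1027 s = 102.6611 ms
Processing delay = 3.7 ms
Total one-way latency = 106.3611 ms


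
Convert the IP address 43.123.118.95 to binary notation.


43 = 00101011
123 = 01111011
118 = 01110110
95 = 01011111
Binary: 00101011.01111011.01110110.01011111


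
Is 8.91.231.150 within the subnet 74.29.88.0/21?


Subnet network: 74.29.88.0
Test IP AND mask: 8.91.224.0
No, 8.91.231.150 is not in 74.29.88.0/21


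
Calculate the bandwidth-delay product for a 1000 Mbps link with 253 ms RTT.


BDP = bandwidth * RTT
= 1000 Mbps * 253 ms
= 1000 * 1e6 * 253 / 1000 bits
= 253000000 bits
= 31625000 bytes
= 30883.7891 KB
BDP = 253000000 bits (31625000 bytes)
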